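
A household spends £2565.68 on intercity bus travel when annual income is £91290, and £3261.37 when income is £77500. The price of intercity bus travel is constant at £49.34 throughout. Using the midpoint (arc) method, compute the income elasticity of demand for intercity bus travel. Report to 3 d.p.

With a constant price, Q₁ = 2565.68/49.34 = 52.000 and Q₂ = 3261.37/49.34 = 66.100 (equivalently, work directly with expenditure since P cancels).
Midpoint %ΔQ = (3261.37 − 2565.68)/2913.52 = 0.23878; midpoint %ΔI = (77500 − 91290)/84395 = -0.16340.
η = 0.23878 / -0.16340 = -1.461.

-1.461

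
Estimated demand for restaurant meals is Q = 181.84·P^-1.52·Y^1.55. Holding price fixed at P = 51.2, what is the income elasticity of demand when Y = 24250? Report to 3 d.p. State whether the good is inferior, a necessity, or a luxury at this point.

For a multiplicative demand Q = A·P^α·Y^β, the income elasticity is β everywhere.
Here β = 1.55, so η = 1.550.
Since η > 1, this is a luxury.

1.550 (luxury)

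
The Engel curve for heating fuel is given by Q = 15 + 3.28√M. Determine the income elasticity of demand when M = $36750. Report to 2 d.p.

At M = 36750: Q = 643.785.
dQ/dM = 3.28/(2√M) = 0.0085549 at this income.
η = (dQ/dM)·(M/Q) = 0.0085549 × (36750/643.785) = 0.49.

0.49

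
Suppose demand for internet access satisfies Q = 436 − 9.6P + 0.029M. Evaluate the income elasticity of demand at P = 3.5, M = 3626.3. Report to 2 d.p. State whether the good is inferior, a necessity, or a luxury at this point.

At P = 3.5, M = 3626.3: Q = 507.563.
Holding P constant, ∂Q/∂M = 0.029.
η_M = (∂Q/∂M)·(M/Q) = 0.029 × (3626.3/507.563) = 0.21.
Since 0 < η < 1, this is a necessity.

0.21 (necessity)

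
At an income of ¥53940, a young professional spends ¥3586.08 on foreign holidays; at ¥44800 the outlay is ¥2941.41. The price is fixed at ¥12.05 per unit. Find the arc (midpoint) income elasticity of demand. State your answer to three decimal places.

With a constant price, Q₁ = 3586.08/12.05 = 297.600 and Q₂ = 2941.41/12.05 = 244.100 (equivalently, work directly with expenditure since P cancels).
Midpoint %ΔQ = (2941.41 − 3586.08)/3263.75 = -0.19752; midpoint %ΔI = (44800 − 53940)/49370 = -0.18513.
η = -0.19752 / -0.18513 = 1.067.

1.067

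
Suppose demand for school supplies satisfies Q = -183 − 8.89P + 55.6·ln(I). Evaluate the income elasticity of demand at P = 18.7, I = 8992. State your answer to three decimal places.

0.354

At P = 18.7, I = 8992: Q = 156.944.
Holding P constant, ∂Q/∂I = 55.6/I = 0.00618327.
η_I = (∂Q/∂I)·(I/Q) = 0.00618327 × (8992/156.944) = 0.354.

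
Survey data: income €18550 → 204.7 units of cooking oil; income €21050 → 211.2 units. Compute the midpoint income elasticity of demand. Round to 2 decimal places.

0.25

ΔQ = 211.2 − 204.7 = 6.5; midpoint Q̄ = (204.7 + 211.2)/2 = 207.95.
ΔI = 21050 − 18550 = 2500; midpoint Ī = (18550 + 21050)/2 = 19800.
η = (ΔQ/Q̄) ÷ (ΔI/Ī) = (6.5/207.95) ÷ (2500/19800) = 0.25.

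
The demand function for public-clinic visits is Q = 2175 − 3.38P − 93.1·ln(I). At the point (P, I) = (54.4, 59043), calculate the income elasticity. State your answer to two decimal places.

-0.10

At P = 54.4, I = 59043: Q = 968.329.
Holding P constant, ∂Q/∂I = -93.1/I = -0.00157682.
η_I = (∂Q/∂I)·(I/Q) = -0.00157682 × (59043/968.329) = -0.10.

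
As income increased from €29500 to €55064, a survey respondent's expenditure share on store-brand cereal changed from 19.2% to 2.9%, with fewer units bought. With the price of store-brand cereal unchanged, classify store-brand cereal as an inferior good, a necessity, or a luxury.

inferior good

Quantity demanded falls as income rises, so η < 0.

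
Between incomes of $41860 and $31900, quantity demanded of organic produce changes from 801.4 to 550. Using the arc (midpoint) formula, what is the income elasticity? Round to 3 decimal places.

1.378

ΔQ = 550 − 801.4 = -251.4; midpoint Q̄ = (801.4 + 550)/2 = 675.7.
ΔI = 31900 − 41860 = -9960; midpoint Ī = (41860 + 31900)/2 = 36880.
η = (ΔQ/Q̄) ÷ (ΔI/Ī) = (-251.4/675.7) ÷ (-9960/36880) = 1.378.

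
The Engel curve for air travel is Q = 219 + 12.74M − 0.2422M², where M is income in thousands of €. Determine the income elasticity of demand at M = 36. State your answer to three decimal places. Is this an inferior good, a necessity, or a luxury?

At M = 36: Q = 363.7488.
dQ/dM = 12.74 − 0.4844M = -4.69840.
η = (dQ/dM)·(M/Q) = -4.69840 × (36/363.7488) = -0.465.
η < 0 ⇒ inferior good.

-0.465 (inferior good)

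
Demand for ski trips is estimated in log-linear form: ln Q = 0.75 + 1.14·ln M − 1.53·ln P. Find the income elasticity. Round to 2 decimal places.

1.14

In a log-linear demand, the coefficient on ln M is the income elasticity.
So η = 1.14.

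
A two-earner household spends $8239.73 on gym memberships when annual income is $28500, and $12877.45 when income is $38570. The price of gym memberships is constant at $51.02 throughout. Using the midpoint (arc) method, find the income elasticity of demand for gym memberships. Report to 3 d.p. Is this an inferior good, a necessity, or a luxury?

With a constant price, Q₁ = 8239.73/51.02 = 161.500 and Q₂ = 12877.45/51.02 = 252.400 (equivalently, work directly with expenditure since P cancels).
Midpoint %ΔQ = (12877.45 − 8239.73)/10558.59 = 0.43924; midpoint %ΔI = (38570 − 28500)/33535 = 0.30028.
η = 0.43924 / 0.30028 = 1.463.
η > 1 ⇒ luxury.

1.463 (luxury)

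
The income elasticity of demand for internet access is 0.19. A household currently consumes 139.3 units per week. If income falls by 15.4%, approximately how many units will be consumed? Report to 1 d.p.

%ΔQ ≈ η × %ΔI = 0.19 × (-15.4%) = -2.926%.
New Q ≈ 139.3 × (1 − 0.02926) = 135.2.

135.2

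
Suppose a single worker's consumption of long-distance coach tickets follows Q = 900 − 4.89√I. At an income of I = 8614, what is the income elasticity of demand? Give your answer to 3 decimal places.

At I = 8614: Q = 446.151.
dQ/dI = -4.89/(2√I) = -0.0263437 at this income.
η = (dQ/dI)·(I/Q) = -0.0263437 × (8614/446.151) = -0.509.

-0.509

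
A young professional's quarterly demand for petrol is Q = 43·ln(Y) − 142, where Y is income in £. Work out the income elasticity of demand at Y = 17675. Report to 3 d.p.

At Y = 17675: Q = 278.536.
dQ/dY = 43/Y = 0.00243281 at this income.
η = (dQ/dY)·(Y/Q) = 0.00243281 × (17675/278.536) = 0.154.

0.154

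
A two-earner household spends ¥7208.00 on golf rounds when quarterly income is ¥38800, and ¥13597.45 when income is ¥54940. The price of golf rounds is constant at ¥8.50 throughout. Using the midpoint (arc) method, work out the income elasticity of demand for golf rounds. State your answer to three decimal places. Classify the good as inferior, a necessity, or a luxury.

1.784 (luxury)

With a constant price, Q₁ = 7208.00/8.50 = 848.000 and Q₂ = 13597.45/8.50 = 1599.700 (equivalently, work directly with expenditure since P cancels).
Midpoint %ΔQ = (13597.45 − 7208.00)/10402.73 = 0.61421; midpoint %ΔI = (54940 − 38800)/46870 = 0.34436.
η = 0.61421 / 0.34436 = 1.784.
η > 1 ⇒ luxury.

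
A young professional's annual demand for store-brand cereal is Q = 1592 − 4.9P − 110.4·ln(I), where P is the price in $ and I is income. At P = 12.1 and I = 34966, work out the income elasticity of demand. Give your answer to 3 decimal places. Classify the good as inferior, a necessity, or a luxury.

At P = 12.1, I = 34966: Q = 377.691.
Holding P constant, ∂Q/∂I = -110.4/I = -0.00315735.
η_I = (∂Q/∂I)·(I/Q) = -0.00315735 × (34966/377.691) = -0.292.
Since η < 0, this is an inferior good.

-0.292 (inferior good)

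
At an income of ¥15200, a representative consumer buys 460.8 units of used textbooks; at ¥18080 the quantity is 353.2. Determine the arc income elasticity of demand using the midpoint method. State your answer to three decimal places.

ΔQ = 353.2 − 460.8 = -107.6; midpoint Q̄ = (460.8 + 353.2)/2 = 407.
ΔI = 18080 − 15200 = 2880; midpoint Ī = (15200 + 18080)/2 = 16640.
η = (ΔQ/Q̄) ÷ (ΔI/Ī) = (-107.6/407) ÷ (2880/16640) = -1.527.

-1.527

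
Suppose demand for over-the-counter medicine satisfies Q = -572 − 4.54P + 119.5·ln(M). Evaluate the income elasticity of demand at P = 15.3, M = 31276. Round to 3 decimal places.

0.201

At P = 15.3, M = 31276: Q = 595.435.
Holding P constant, ∂Q/∂M = 119.5/M = 0.00382082.
η_M = (∂Q/∂M)·(M/Q) = 0.00382082 × (31276/595.435) = 0.201.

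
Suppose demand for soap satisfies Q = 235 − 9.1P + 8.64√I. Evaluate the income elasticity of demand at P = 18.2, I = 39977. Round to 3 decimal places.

At P = 18.2, I = 39977: Q = 1796.883.
Holding P constant, ∂Q/∂I = 8.64/(2√I) = 0.0216062.
η_I = (∂Q/∂I)·(I/Q) = 0.0216062 × (39977/1796.883) = 0.481.

0.481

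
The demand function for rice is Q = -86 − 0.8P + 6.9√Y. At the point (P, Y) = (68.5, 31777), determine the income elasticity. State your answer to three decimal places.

0.565

At P = 68.5, Y = 31777: Q = 1089.201.
Holding P constant, ∂Q/∂Y = 6.9/(2√Y) = 0.0193536.
η_Y = (∂Q/∂Y)·(Y/Q) = 0.0193536 × (31777/1089.201) = 0.565.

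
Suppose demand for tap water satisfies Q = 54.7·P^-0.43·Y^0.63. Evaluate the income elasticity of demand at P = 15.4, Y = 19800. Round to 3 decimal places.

0.630

For a multiplicative demand Q = A·P^α·Y^β, the income elasticity is β everywhere.
Here β = 0.63, so η = 0.630.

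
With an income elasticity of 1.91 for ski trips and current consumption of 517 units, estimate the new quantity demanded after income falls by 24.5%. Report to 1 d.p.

275.1

%ΔQ ≈ η × %ΔI = 1.91 × (-24.5%) = -46.795%.
New Q ≈ 517 × (1 − 0.46795) = 275.1.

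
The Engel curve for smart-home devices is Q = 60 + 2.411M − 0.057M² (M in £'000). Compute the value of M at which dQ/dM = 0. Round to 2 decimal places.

dQ/dM = 2.411 − 0.114M.
The good is inferior where dQ/dM < 0. Setting dQ/dM = 0 gives M = 2.411 / 0.114 = 21.15.

21.15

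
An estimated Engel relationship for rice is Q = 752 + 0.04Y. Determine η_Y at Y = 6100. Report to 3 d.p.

At Y = 6100: Q = 996.000.
dQ/dY = 0.04.
η = (dQ/dY)·(Y/Q) = 0.04 × (6100/996.000) = 0.245.

0.245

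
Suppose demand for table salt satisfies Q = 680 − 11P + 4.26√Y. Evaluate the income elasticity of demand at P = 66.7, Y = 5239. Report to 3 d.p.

At P = 66.7, Y = 5239: Q = 254.643.
Holding P constant, ∂Q/∂Y = 4.26/(2√Y) = 0.0294276.
η_Y = (∂Q/∂Y)·(Y/Q) = 0.0294276 × (5239/254.643) = 0.605.

0.605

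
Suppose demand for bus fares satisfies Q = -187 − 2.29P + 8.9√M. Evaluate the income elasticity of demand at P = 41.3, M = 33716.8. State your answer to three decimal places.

At P = 41.3, M = 33716.8: Q = 1352.653.
Holding P constant, ∂Q/∂M = 8.9/(2√M) = 0.0242347.
η_M = (∂Q/∂M)·(M/Q) = 0.0242347 × (33716.8/1352.653) = 0.604.

0.604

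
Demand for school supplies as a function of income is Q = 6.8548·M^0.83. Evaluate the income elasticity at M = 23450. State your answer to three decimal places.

0.830

For Q = A·M^β the income elasticity is constant and equal to β.
Here β = 0.83, so η = 0.830.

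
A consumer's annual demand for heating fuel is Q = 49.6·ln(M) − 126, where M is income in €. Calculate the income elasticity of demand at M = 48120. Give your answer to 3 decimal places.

At M = 48120: Q = 408.760.
dQ/dM = 49.6/M = 0.00103076 at this income.
η = (dQ/dM)·(M/Q) = 0.00103076 × (48120/408.760) = 0.121.

0.121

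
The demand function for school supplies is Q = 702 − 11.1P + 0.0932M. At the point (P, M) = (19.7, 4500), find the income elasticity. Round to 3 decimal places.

0.465

At P = 19.7, M = 4500: Q = 902.730.
Holding P constant, ∂Q/∂M = 0.0932.
η_M = (∂Q/∂M)·(M/Q) = 0.0932 × (4500/902.730) = 0.465.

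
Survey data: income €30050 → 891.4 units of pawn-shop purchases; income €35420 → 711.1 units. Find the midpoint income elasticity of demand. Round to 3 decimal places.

ΔQ = 711.1 − 891.4 = -180.3; midpoint Q̄ = (891.4 + 711.1)/2 = 801.25.
ΔI = 35420 − 30050 = 5370; midpoint Ī = (30050 + 35420)/2 = 32735.
η = (ΔQ/Q̄) ÷ (ΔI/Ī) = (-180.3/801.25) ÷ (5370/32735) = -1.372.

-1.372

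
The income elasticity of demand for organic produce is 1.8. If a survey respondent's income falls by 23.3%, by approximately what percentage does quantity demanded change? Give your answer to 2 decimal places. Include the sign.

-41.94%

%ΔQ ≈ η × %ΔI = 1.8 × (-23.3%) = -41.94%.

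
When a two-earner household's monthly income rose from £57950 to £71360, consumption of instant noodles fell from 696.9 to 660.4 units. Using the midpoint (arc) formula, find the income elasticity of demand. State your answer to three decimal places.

-0.259

ΔQ = 660.4 − 696.9 = -36.5; midpoint Q̄ = (696.9 + 660.4)/2 = 678.65.
ΔI = 71360 − 57950 = 13410; midpoint Ī = (57950 + 71360)/2 = 64655.
η = (ΔQ/Q̄) ÷ (ΔI/Ī) = (-36.5/678.65) ÷ (13410/64655) = -0.259.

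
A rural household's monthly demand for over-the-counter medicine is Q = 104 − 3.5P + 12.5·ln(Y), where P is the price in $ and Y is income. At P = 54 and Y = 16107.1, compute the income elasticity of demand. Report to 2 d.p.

0.35

At P = 54, Y = 16107.1: Q = 36.088.
Holding P constant, ∂Q/∂Y = 12.5/Y = 0.000776055.
η_Y = (∂Q/∂Y)·(Y/Q) = 0.000776055 × (16107.1/36.088) = 0.35.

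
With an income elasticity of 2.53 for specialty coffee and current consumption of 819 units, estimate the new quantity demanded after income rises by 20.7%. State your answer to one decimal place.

1247.9

%ΔQ ≈ η × %ΔI = 2.53 × 20.7% = 52.371%.
New Q ≈ 819 × (1 + 0.52371) = 1247.9.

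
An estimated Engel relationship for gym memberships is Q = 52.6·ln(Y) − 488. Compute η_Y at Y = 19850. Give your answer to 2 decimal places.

At Y = 19850: Q = 32.527.
dQ/dY = 52.6/Y = 0.00264987 at this income.
η = (dQ/dY)·(Y/Q) = 0.00264987 × (19850/32.527) = 1.62.

1.62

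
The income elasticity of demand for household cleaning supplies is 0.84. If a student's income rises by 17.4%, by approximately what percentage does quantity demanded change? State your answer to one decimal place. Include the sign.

14.6%

%ΔQ ≈ η × %ΔI = 0.84 × 17.4% = 14.6%.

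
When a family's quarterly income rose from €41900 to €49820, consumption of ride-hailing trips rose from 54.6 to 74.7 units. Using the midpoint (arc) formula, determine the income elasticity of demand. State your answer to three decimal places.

1.800

ΔQ = 74.7 − 54.6 = 20.1; midpoint Q̄ = (54.6 + 74.7)/2 = 64.65.
ΔI = 49820 − 41900 = 7920; midpoint Ī = (41900 + 49820)/2 = 45860.
η = (ΔQ/Q̄) ÷ (ΔI/Ī) = (20.1/64.65) ÷ (7920/45860) = 1.800.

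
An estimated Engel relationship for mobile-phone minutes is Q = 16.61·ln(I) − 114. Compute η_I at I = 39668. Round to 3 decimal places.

At I = 39668: Q = 61.872.
dQ/dI = 16.61/I = 0.000418725 at this income.
η = (dQ/dI)·(I/Q) = 0.000418725 × (39668/61.872) = 0.268.

0.268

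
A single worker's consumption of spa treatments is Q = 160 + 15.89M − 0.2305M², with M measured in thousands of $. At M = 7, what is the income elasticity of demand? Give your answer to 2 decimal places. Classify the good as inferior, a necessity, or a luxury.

At M = 7: Q = 259.9355.
dQ/dM = 15.89 − 0.461M = 12.66300.
η = (dQ/dM)·(M/Q) = 12.66300 × (7/259.9355) = 0.34.
0 < η < 1 ⇒ necessity.

0.34 (necessity)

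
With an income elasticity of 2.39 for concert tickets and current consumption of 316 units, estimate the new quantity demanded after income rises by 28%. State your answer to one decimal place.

%ΔQ ≈ η × %ΔI = 2.39 × 28% = 66.92%.
New Q ≈ 316 × (1 + 0.6692) = 527.5.

527.5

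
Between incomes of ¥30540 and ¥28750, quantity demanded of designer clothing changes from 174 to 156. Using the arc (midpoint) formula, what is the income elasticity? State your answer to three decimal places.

ΔQ = 156 − 174 = -18; midpoint Q̄ = (174 + 156)/2 = 165.
ΔI = 28750 − 30540 = -1790; midpoint Ī = (30540 + 28750)/2 = 29645.
η = (ΔQ/Q̄) ÷ (ΔI/Ī) = (-18/165) ÷ (-1790/29645) = 1.807.

1.807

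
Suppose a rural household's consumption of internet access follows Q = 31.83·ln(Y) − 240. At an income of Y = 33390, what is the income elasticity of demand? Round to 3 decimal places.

0.348

At Y = 33390: Q = 91.542.
dQ/dY = 31.83/Y = 0.000953279 at this income.
η = (dQ/dY)·(Y/Q) = 0.000953279 × (33390/91.542) = 0.348.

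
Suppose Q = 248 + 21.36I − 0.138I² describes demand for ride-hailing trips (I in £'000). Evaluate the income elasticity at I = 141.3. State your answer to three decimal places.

-4.878

At I = 141.3: Q = 510.9028.
dQ/dI = 21.36 − 0.276I = -17.63880.
η = (dQ/dI)·(I/Q) = -17.63880 × (141.3/510.9028) = -4.878.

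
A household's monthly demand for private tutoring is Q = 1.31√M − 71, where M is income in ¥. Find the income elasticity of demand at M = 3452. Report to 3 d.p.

At M = 3452: Q = 5.967.
dQ/dM = 1.31/(2√M) = 0.0111482 at this income.
η = (dQ/dM)·(M/Q) = 0.0111482 × (3452/5.967) = 6.449.

6.449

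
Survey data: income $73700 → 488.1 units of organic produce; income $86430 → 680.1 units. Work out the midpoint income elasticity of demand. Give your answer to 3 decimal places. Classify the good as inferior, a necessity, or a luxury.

ΔQ = 680.1 − 488.1 = 192; midpoint Q̄ = (488.1 + 680.1)/2 = 584.1.
ΔI = 86430 − 73700 = 12730; midpoint Ī = (73700 + 86430)/2 = 80065.
η = (ΔQ/Q̄) ÷ (ΔI/Ī) = (192/584.1) ÷ (12730/80065) = 2.067.
η > 1 ⇒ luxury.

2.067 (luxury)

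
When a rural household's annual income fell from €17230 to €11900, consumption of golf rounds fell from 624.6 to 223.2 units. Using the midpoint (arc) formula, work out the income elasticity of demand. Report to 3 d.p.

2.588

ΔQ = 223.2 − 624.6 = -401.4; midpoint Q̄ = (624.6 + 223.2)/2 = 423.9.
ΔI = 11900 − 17230 = -5330; midpoint Ī = (17230 + 11900)/2 = 14565.
η = (ΔQ/Q̄) ÷ (ΔI/Ī) = (-401.4/423.9) ÷ (-5330/14565) = 2.588.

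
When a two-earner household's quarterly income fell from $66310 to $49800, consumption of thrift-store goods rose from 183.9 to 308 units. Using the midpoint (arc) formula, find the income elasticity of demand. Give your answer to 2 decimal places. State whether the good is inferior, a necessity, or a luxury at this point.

-1.77 (inferior good)

ΔQ = 308 − 183.9 = 124.1; midpoint Q̄ = (183.9 + 308)/2 = 245.95.
ΔI = 49800 − 66310 = -16510; midpoint Ī = (66310 + 49800)/2 = 58055.
η = (ΔQ/Q̄) ÷ (ΔI/Ī) = (124.1/245.95) ÷ (-16510/58055) = -1.77.
η < 0 ⇒ inferior good.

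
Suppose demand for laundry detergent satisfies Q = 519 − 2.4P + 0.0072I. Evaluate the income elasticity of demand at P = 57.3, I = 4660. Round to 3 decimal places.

0.081

At P = 57.3, I = 4660: Q = 415.032.
Holding P constant, ∂Q/∂I = 0.0072.
η_I = (∂Q/∂I)·(I/Q) = 0.0072 × (4660/415.032) = 0.081.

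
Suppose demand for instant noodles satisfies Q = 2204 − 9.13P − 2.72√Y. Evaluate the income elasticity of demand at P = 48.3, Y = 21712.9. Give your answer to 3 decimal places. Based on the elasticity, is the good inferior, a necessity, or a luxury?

At P = 48.3, Y = 21712.9: Q = 1362.221.
Holding P constant, ∂Q/∂Y = -2.72/(2√Y) = -0.00922954.
η_Y = (∂Q/∂Y)·(Y/Q) = -0.00922954 × (21712.9/1362.221) = -0.147.
Since η < 0, this is an inferior good.

-0.147 (inferior good)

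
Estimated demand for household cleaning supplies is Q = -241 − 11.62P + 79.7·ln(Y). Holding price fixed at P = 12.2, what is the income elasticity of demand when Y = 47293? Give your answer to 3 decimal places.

At P = 12.2, Y = 47293: Q = 475.136.
Holding P constant, ∂Q/∂Y = 79.7/Y = 0.00168524.
η_Y = (∂Q/∂Y)·(Y/Q) = 0.00168524 × (47293/475.136) = 0.168.

0.168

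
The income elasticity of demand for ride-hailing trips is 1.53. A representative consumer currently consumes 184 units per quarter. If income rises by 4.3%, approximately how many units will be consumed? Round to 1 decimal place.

196.1

%ΔQ ≈ η × %ΔI = 1.53 × 4.3% = 6.579%.
New Q ≈ 184 × (1 + 0.06579) = 196.1.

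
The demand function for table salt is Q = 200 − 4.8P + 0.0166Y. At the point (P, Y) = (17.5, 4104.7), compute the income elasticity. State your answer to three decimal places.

0.370

At P = 17.5, Y = 4104.7: Q = 184.138.
Holding P constant, ∂Q/∂Y = 0.0166.
η_Y = (∂Q/∂Y)·(Y/Q) = 0.0166 × (4104.7/184.138) = 0.370.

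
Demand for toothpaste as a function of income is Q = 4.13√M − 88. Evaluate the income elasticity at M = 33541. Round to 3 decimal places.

0.566

At M = 33541: Q = 668.377.
dQ/dM = 4.13/(2√M) = 0.0112754 at this income.
η = (dQ/dM)·(M/Q) = 0.0112754 × (33541/668.377) = 0.566.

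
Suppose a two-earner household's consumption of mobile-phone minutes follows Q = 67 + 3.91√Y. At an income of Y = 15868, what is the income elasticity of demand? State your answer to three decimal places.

At Y = 15868: Q = 559.536.
dQ/dY = 3.91/(2√Y) = 0.0155198 at this income.
η = (dQ/dY)·(Y/Q) = 0.0155198 × (15868/559.536) = 0.440.

0.440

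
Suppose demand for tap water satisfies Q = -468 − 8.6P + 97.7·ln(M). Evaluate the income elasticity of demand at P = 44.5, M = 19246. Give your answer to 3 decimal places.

0.864

At P = 44.5, M = 19246: Q = 113.116.
Holding P constant, ∂Q/∂M = 97.7/M = 0.00507638.
η_M = (∂Q/∂M)·(M/Q) = 0.00507638 × (19246/113.116) = 0.864.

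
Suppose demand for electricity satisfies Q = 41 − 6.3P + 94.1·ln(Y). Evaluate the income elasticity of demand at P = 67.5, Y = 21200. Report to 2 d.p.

At P = 67.5, Y = 21200: Q = 553.151.
Holding P constant, ∂Q/∂Y = 94.1/Y = 0.00443868.
η_Y = (∂Q/∂Y)·(Y/Q) = 0.00443868 × (21200/553.151) = 0.17.

0.17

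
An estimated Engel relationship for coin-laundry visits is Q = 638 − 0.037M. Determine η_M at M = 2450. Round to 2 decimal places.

At M = 2450: Q = 547.350.
dQ/dM = −0.037.
η = (dQ/dM)·(M/Q) = -0.037 × (2450/547.350) = -0.17.

-0.17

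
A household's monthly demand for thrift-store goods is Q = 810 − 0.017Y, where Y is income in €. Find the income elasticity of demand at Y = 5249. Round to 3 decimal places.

At Y = 5249: Q = 720.767.
dQ/dY = −0.017.
η = (dQ/dY)·(Y/Q) = -0.017 × (5249/720.767) = -0.124.

-0.124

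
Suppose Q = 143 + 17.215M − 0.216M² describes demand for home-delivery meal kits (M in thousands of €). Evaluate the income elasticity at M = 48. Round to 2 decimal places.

-0.36

At M = 48: Q = 471.6560.
dQ/dM = 17.215 − 0.432M = -3.52100.
η = (dQ/dM)·(M/Q) = -3.52100 × (48/471.6560) = -0.36.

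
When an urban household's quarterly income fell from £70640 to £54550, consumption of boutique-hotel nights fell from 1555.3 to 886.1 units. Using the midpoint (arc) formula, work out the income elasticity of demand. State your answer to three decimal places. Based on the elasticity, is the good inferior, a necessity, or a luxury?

2.133 (luxury)

ΔQ = 886.1 − 1555.3 = -669.2; midpoint Q̄ = (1555.3 + 886.1)/2 = 1220.7.
ΔI = 54550 − 70640 = -16090; midpoint Ī = (70640 + 54550)/2 = 62595.
η = (ΔQ/Q̄) ÷ (ΔI/Ī) = (-669.2/1220.7) ÷ (-16090/62595) = 2.133.
η > 1 ⇒ luxury.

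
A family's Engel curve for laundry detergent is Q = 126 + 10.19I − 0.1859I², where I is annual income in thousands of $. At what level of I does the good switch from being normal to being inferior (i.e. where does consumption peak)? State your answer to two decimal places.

27.41

dQ/dI = 10.19 − 0.3718I.
The good is inferior where dQ/dI < 0. Setting dQ/dI = 0 gives I = 10.19 / 0.3718 = 27.41.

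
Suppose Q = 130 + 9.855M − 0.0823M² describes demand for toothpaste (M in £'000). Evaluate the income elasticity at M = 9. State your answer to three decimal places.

At M = 9: Q = 212.0287.
dQ/dM = 9.855 − 0.1646M = 8.37360.
η = (dQ/dM)·(M/Q) = 8.37360 × (9/212.0287) = 0.355.

0.355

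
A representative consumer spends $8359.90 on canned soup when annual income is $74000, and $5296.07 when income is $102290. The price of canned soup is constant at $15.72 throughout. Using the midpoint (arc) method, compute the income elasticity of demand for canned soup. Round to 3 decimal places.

With a constant price, Q₁ = 8359.90/15.72 = 531.800 and Q₂ = 5296.07/15.72 = 336.900 (equivalently, work directly with expenditure since P cancels).
Midpoint %ΔQ = (5296.07 − 8359.90)/6827.99 = -0.44872; midpoint %ΔI = (102290 − 74000)/88145 = 0.32095.
η = -0.44872 / 0.32095 = -1.398.

-1.398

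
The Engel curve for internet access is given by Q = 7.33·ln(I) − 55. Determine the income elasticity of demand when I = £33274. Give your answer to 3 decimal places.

0.344

At I = 33274: Q = 21.324.
dQ/dI = 7.33/I = 0.000220292 at this income.
η = (dQ/dI)·(I/Q) = 0.000220292 × (33274/21.324) = 0.344.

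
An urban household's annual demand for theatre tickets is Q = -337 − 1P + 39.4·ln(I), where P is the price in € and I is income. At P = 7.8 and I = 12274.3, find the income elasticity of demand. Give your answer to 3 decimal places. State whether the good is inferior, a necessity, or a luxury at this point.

At P = 7.8, I = 12274.3: Q = 26.161.
Holding P constant, ∂Q/∂I = 39.4/I = 0.00320996.
η_I = (∂Q/∂I)·(I/Q) = 0.00320996 × (12274.3/26.161) = 1.506.
Since η > 1, this is a luxury.

1.506 (luxury)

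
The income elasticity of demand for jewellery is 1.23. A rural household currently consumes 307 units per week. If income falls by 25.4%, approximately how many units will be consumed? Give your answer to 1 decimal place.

211.1

%ΔQ ≈ η × %ΔI = 1.23 × (-25.4%) = -31.242%.
New Q ≈ 307 × (1 − 0.31242) = 211.1.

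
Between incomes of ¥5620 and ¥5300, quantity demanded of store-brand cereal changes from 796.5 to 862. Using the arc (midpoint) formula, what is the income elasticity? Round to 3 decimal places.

ΔQ = 862 − 796.5 = 65.5; midpoint Q̄ = (796.5 + 862)/2 = 829.25.
ΔI = 5300 − 5620 = -320; midpoint Ī = (5620 + 5300)/2 = 5460.
η = (ΔQ/Q̄) ÷ (ΔI/Ī) = (65.5/829.25) ÷ (-320/5460) = -1.348.

-1.348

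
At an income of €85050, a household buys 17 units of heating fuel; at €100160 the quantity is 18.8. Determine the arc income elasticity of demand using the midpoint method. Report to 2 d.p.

ΔQ = 18.8 − 17 = 1.8; midpoint Q̄ = (17 + 18.8)/2 = 17.9.
ΔI = 100160 − 85050 = 15110; midpoint Ī = (85050 + 100160)/2 = 92605.
η = (ΔQ/Q̄) ÷ (ΔI/Ī) = (1.8/17.9) ÷ (15110/92605) = 0.62.

0.62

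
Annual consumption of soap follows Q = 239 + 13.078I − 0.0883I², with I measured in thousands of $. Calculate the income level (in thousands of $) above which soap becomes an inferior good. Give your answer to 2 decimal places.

74.05

dQ/dI = 13.078 − 0.1766I.
The good is inferior where dQ/dI < 0. Setting dQ/dI = 0 gives I = 13.078 / 0.1766 = 74.05.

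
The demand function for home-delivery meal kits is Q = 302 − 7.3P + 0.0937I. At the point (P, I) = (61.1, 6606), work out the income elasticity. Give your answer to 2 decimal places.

At P = 61.1, I = 6606: Q = 474.952.
Holding P constant, ∂Q/∂I = 0.0937.
η_I = (∂Q/∂I)·(I/Q) = 0.0937 × (6606/474.952) = 1.30.

1.30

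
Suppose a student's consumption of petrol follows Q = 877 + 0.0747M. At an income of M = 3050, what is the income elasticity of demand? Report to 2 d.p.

0.21

At M = 3050: Q = 1104.835.
dQ/dM = 0.0747.
η = (dQ/dM)·(M/Q) = 0.0747 × (3050/1104.835) = 0.21.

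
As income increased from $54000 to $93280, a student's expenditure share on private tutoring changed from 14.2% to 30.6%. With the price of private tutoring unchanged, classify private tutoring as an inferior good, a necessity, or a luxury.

The budget share rises as income rises, so η > 1.

luxury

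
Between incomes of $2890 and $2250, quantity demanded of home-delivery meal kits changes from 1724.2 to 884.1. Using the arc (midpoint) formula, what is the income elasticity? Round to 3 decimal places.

2.587

ΔQ = 884.1 − 1724.2 = -840.1; midpoint Q̄ = (1724.2 + 884.1)/2 = 1304.15.
ΔI = 2250 − 2890 = -640; midpoint Ī = (2890 + 2250)/2 = 2570.
η = (ΔQ/Q̄) ÷ (ΔI/Ī) = (-840.1/1304.15) ÷ (-640/2570) = 2.587.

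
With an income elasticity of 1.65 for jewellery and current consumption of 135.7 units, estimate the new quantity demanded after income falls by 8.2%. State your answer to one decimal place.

117.3

%ΔQ ≈ η × %ΔI = 1.65 × (-8.2%) = -13.53%.
New Q ≈ 135.7 × (1 − 0.1353) = 117.3.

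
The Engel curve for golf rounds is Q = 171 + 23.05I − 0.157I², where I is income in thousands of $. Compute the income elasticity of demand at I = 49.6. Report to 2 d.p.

0.40

At I = 49.6: Q = 928.0349.
dQ/dI = 23.05 − 0.314I = 7.47560.
η = (dQ/dI)·(I/Q) = 7.47560 × (49.6/928.0349) = 0.40.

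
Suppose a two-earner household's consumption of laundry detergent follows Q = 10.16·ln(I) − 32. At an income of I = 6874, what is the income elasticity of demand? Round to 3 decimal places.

0.176

At I = 6874: Q = 57.769.
dQ/dI = 10.16/I = 0.00147803 at this income.
η = (dQ/dI)·(I/Q) = 0.00147803 × (6874/57.769) = 0.176.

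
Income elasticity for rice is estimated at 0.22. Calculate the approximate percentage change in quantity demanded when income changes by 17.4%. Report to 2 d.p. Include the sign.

%ΔQ ≈ η × %ΔI = 0.22 × 17.4% = 3.83%.

3.83%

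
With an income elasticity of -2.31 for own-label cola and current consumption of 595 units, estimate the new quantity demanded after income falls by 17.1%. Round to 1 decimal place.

%ΔQ ≈ η × %ΔI = -2.31 × (-17.1%) = 39.501%.
New Q ≈ 595 × (1 + 0.39501) = 830.0.

830.0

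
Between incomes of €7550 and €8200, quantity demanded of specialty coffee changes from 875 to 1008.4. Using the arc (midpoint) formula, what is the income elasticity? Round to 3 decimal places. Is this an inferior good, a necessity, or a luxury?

ΔQ = 1008.4 − 875 = 133.4; midpoint Q̄ = (875 + 1008.4)/2 = 941.7.
ΔI = 8200 − 7550 = 650; midpoint Ī = (7550 + 8200)/2 = 7875.
η = (ΔQ/Q̄) ÷ (ΔI/Ī) = (133.4/941.7) ÷ (650/7875) = 1.716.
η > 1 ⇒ luxury.

1.716 (luxury)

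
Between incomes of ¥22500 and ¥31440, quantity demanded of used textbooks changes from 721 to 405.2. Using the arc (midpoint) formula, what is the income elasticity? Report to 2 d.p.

ΔQ = 405.2 − 721 = -315.8; midpoint Q̄ = (721 + 405.2)/2 = 563.1.
ΔI = 31440 − 22500 = 8940; midpoint Ī = (22500 + 31440)/2 = 26970.
η = (ΔQ/Q̄) ÷ (ΔI/Ī) = (-315.8/563.1) ÷ (8940/26970) = -1.69.

-1.69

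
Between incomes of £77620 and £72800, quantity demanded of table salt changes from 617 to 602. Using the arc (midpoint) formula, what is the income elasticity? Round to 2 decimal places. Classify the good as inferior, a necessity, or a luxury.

ΔQ = 602 − 617 = -15; midpoint Q̄ = (617 + 602)/2 = 609.5.
ΔI = 72800 − 77620 = -4820; midpoint Ī = (77620 + 72800)/2 = 75210.
η = (ΔQ/Q̄) ÷ (ΔI/Ī) = (-15/609.5) ÷ (-4820/75210) = 0.38.
0 < η < 1 ⇒ necessity.

0.38 (necessity)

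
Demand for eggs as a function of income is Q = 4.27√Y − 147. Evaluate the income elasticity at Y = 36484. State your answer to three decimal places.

0.610

At Y = 36484: Q = 668.604.
dQ/dY = 4.27/(2√Y) = 0.0111776 at this income.
η = (dQ/dY)·(Y/Q) = 0.0111776 × (36484/668.604) = 0.610.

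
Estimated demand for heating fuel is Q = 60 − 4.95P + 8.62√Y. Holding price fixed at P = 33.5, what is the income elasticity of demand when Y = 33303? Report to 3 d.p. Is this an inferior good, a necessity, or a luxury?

0.536 (necessity)

At P = 33.5, Y = 33303: Q = 1467.248.
Holding P constant, ∂Q/∂Y = 8.62/(2√Y) = 0.0236176.
η_Y = (∂Q/∂Y)·(Y/Q) = 0.0236176 × (33303/1467.248) = 0.536.
Since 0 < η < 1, this is a necessity.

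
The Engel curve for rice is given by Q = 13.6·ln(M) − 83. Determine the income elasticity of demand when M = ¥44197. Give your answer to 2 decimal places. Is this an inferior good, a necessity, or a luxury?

0.22 (necessity)

At M = 44197: Q = 62.471.
dQ/dM = 13.6/M = 0.000307713 at this income.
η = (dQ/dM)·(M/Q) = 0.000307713 × (44197/62.471) = 0.22.
Since 0 < η < 1, the good is a necessity.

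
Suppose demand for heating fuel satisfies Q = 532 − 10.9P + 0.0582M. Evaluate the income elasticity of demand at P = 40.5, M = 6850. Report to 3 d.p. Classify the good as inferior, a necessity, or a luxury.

At P = 40.5, M = 6850: Q = 489.220.
Holding P constant, ∂Q/∂M = 0.0582.
η_M = (∂Q/∂M)·(M/Q) = 0.0582 × (6850/489.220) = 0.815.
Since 0 < η < 1, this is a necessity.

0.815 (necessity)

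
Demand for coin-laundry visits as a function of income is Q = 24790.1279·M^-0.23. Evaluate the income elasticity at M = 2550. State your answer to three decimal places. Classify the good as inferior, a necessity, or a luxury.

-0.230 (inferior good)

For Q = A·M^β the income elasticity is constant and equal to β.
Here β = -0.23, so η = -0.230.
Since η < 0, the good is an inferior good.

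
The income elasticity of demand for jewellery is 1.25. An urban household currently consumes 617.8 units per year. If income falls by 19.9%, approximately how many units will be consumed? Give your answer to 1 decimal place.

%ΔQ ≈ η × %ΔI = 1.25 × (-19.9%) = -24.875%.
New Q ≈ 617.8 × (1 − 0.24875) = 464.1.

464.1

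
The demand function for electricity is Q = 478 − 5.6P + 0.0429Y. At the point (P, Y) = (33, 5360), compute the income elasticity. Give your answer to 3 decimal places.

At P = 33, Y = 5360: Q = 523.144.
Holding P constant, ∂Q/∂Y = 0.0429.
η_Y = (∂Q/∂Y)·(Y/Q) = 0.0429 × (5360/523.144) = 0.440.

0.440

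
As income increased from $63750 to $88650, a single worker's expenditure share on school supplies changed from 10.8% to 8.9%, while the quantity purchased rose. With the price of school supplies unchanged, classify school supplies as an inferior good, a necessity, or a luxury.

Quantity rises but the budget share falls as income rises, so 0 < η < 1.

necessity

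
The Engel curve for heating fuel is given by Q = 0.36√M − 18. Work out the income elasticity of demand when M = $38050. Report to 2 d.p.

0.67

At M = 38050: Q = 52.223.
dQ/dM = 0.36/(2√M) = 0.000922774 at this income.
η = (dQ/dM)·(M/Q) = 0.000922774 × (38050/52.223) = 0.67.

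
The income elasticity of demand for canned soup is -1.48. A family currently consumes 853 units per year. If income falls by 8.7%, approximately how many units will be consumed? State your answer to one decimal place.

%ΔQ ≈ η × %ΔI = -1.48 × (-8.7%) = 12.876%.
New Q ≈ 853 × (1 + 0.12876) = 962.8.

962.8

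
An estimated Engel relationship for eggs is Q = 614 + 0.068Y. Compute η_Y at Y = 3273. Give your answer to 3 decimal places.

0.266

At Y = 3273: Q = 836.564.
dQ/dY = 0.068.
η = (dQ/dY)·(Y/Q) = 0.068 × (3273/836.564) = 0.266.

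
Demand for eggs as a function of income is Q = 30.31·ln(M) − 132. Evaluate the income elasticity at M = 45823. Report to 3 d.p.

At M = 45823: Q = 193.303.
dQ/dM = 30.31/M = 0.000661458 at this income.
η = (dQ/dM)·(M/Q) = 0.000661458 × (45823/193.303) = 0.157.

0.157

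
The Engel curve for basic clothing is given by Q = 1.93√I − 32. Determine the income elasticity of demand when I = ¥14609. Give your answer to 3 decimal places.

0.579

At I = 14609: Q = 201.275.
dQ/dI = 1.93/(2√I) = 0.00798394 at this income.
η = (dQ/dI)·(I/Q) = 0.00798394 × (14609/201.275) = 0.579.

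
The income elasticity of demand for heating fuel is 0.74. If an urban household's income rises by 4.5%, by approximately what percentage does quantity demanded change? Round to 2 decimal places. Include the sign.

3.33%

%ΔQ ≈ η × %ΔI = 0.74 × 4.5% = 3.33%.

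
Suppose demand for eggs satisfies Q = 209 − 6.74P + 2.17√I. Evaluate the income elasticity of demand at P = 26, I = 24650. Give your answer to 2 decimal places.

0.45

At P = 26, I = 24650: Q = 374.457.
Holding P constant, ∂Q/∂I = 2.17/(2√I) = 0.00691069.
η_I = (∂Q/∂I)·(I/Q) = 0.00691069 × (24650/374.457) = 0.45.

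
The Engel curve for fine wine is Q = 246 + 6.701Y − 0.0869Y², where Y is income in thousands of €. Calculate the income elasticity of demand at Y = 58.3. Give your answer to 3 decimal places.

-0.586

At Y = 58.3: Q = 341.3048.
dQ/dY = 6.701 − 0.1738Y = -3.43154.
η = (dQ/dY)·(Y/Q) = -3.43154 × (58.3/341.3048) = -0.586.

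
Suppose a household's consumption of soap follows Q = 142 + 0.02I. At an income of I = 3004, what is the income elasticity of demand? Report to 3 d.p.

0.297

At I = 3004: Q = 202.080.
dQ/dI = 0.02.
η = (dQ/dI)·(I/Q) = 0.02 × (3004/202.080) = 0.297.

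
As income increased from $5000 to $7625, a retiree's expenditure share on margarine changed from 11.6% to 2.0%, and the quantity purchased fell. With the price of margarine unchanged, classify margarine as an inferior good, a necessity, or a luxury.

Quantity demanded falls as income rises, so η < 0.

inferior good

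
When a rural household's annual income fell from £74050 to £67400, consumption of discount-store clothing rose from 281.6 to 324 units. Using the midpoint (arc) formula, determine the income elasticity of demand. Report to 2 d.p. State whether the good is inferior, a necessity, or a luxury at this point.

-1.49 (inferior good)

ΔQ = 324 − 281.6 = 42.4; midpoint Q̄ = (281.6 + 324)/2 = 302.8.
ΔI = 67400 − 74050 = -6650; midpoint Ī = (74050 + 67400)/2 = 70725.
η = (ΔQ/Q̄) ÷ (ΔI/Ī) = (42.4/302.8) ÷ (-6650/70725) = -1.49.
η < 0 ⇒ inferior good.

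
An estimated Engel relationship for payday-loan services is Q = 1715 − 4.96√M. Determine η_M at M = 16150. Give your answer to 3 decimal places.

At M = 16150: Q = 1084.670.
dQ/dM = -4.96/(2√M) = -0.0195149 at this income.
η = (dQ/dM)·(M/Q) = -0.0195149 × (16150/1084.670) = -0.291.

-0.291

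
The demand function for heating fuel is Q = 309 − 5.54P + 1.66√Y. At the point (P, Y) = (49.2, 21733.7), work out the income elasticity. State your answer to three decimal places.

0.435

At P = 49.2, Y = 21733.7: Q = 281.155.
Holding P constant, ∂Q/∂Y = 1.66/(2√Y) = 0.00563004.
η_Y = (∂Q/∂Y)·(Y/Q) = 0.00563004 × (21733.7/281.155) = 0.435.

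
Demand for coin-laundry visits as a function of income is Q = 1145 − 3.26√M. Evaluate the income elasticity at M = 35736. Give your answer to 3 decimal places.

At M = 35736: Q = 528.731.
dQ/dM = -3.26/(2√M) = -0.00862253 at this income.
η = (dQ/dM)·(M/Q) = -0.00862253 × (35736/528.731) = -0.583.

-0.583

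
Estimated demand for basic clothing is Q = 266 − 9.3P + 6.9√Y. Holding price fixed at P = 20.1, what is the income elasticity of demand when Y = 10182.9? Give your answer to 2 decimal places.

0.45

At P = 20.1, Y = 10182.9: Q = 775.351.
Holding P constant, ∂Q/∂Y = 6.9/(2√Y) = 0.0341888.
η_Y = (∂Q/∂Y)·(Y/Q) = 0.0341888 × (10182.9/775.351) = 0.45.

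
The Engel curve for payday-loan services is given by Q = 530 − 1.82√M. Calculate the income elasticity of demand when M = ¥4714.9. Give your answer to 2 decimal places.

At M = 4714.9: Q = 405.029.
dQ/dM = -1.82/(2√M) = -0.0132527 at this income.
η = (dQ/dM)·(M/Q) = -0.0132527 × (4714.9/405.029) = -0.15.

-0.15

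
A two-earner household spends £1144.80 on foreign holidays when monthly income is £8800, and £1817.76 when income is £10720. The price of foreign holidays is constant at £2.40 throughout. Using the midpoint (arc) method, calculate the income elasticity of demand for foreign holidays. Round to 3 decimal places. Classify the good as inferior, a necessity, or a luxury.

With a constant price, Q₁ = 1144.80/2.40 = 477.000 and Q₂ = 1817.76/2.40 = 757.400 (equivalently, work directly with expenditure since P cancels).
Midpoint %ΔQ = (1817.76 − 1144.80)/1481.28 = 0.45431; midpoint %ΔI = (10720 − 8800)/9760 = 0.19672.
η = 0.45431 / 0.19672 = 2.309.
η > 1 ⇒ luxury.

2.309 (luxury)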